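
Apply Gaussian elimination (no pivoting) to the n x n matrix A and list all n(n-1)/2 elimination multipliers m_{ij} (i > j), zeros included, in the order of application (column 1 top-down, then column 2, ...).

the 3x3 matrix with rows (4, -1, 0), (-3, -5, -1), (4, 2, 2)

multipliers: -3/4, 1, -12/23

Forward elimination:
R2 <- R2 - (-3/4)*R1:  [     0  -23/4     -1 ]
R3 <- R3 - (1)*R1:  [ 0  3  2 ]
R3 <- R3 - (-12/23)*R2:  [     0      0  34/23 ]
Multipliers (in order of application): m_{21} = -3/4, m_{31} = 1, m_{32} = -12/23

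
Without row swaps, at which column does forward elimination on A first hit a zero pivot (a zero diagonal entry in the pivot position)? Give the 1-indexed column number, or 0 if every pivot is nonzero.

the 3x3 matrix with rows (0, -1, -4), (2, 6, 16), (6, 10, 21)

first zero-pivot column = 1

Naive forward elimination:
Pivot entry (1,1) is zero but row 2 has 2 in column 1 -> naive elimination stops; a row interchange (e.g. R1 <-> R2) would be required here.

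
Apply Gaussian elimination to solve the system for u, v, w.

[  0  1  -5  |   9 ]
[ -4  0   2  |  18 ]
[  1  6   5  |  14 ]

(-5, 4, -1)

Forward elimination on [A|b]:
R1 <-> R2   (pivot in column 1 was zero)
[ -4  0   2  18 ]
[  0  1  -5   9 ]
[  1  6   5  14 ]
R3 <- R3 - (-1/4)*R1:  [    0     6  11/2  37/2 ]
R3 <- R3 - (6)*R2:  [     0      0   71/2  -71/2 ]
Row echelon form:
[ -4  0     2  |     18 ]
[  0  1    -5  |      9 ]
[  0  0  71/2  |  -71/2 ]
Back-substitution:
w = (-71/2) / (71/2) = -1
v = (9 - (-5)*(-1)) / 1 = 4
u = (18 - (2)*(-1)) / -4 = -5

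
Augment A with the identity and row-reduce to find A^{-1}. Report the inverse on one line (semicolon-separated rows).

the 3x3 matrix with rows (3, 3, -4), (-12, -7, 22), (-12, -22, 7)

inverse = [29/3 67/45 38/45; -4 -3/5 -2/5; 4 2/3 1/3]

Gauss-Jordan on [A | I]:
R1 <- (1/3)*R1:  [    1     1  -4/3  |   1/3     0     0 ]
R2 <- R2 - (-12)*R1:  [ 0  5  6  |  4  1  0 ]
R3 <- R3 - (-12)*R1:  [   0  -10   -9  |    4    0    1 ]
R2 <- (1/5)*R2:  [   0    1  6/5  |  4/5  1/5    0 ]
R1 <- R1 - (1)*R2:  [      1       0  -38/15  |   -7/15    -1/5       0 ]
R3 <- R3 - (-10)*R2:  [  0   0   3  |  12   2   1 ]
R3 <- (1/3)*R3:  [   0    0    1  |    4  2/3  1/3 ]
R1 <- R1 - (-38/15)*R3:  [     1      0      0  |   29/3  67/45  38/45 ]
R2 <- R2 - (6/5)*R3:  [    0     1     0  |    -4  -3/5  -2/5 ]
Right block of [I | A^{-1}] is the inverse:
[ 29/3  67/45  38/45 ]
[   -4   -3/5   -2/5 ]
[    4    2/3    1/3 ]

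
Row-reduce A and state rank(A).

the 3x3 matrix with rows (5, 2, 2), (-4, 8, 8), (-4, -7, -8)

rank(A) = 3

Row reduction:
R2 <- R2 - (-4/5)*R1:  [    0  48/5  48/5 ]
R3 <- R3 - (-4/5)*R1:  [     0  -27/5  -32/5 ]
R3 <- R3 - (-9/16)*R2:  [  0   0  -1 ]
Row echelon form:
[ 5     2     2 ]
[ 0  48/5  48/5 ]
[ 0     0    -1 ]
Nonzero rows / pivot columns: 3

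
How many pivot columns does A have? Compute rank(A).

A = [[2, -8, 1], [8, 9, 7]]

rank(A) = 2

Row reduction:
R2 <- R2 - (4)*R1:  [  0  41   3 ]
Row echelon form:
[ 2  -8  1 ]
[ 0  41  3 ]
Nonzero rows / pivot columns: 2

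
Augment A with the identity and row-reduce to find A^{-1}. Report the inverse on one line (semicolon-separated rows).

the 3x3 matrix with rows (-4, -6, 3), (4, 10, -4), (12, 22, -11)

inverse = [-11/8 0 -3/8; -1/4 1/2 -1/4; -2 1 -1]

Gauss-Jordan on [A | I]:
R1 <- (1/-4)*R1:  [    1   3/2  -3/4  |  -1/4     0     0 ]
R2 <- R2 - (4)*R1:  [  0   4  -1  |   1   1   0 ]
R3 <- R3 - (12)*R1:  [  0   4  -2  |   3   0   1 ]
R2 <- (1/4)*R2:  [    0     1  -1/4  |   1/4   1/4     0 ]
R1 <- R1 - (3/2)*R2:  [    1     0  -3/8  |  -5/8  -3/8     0 ]
R3 <- R3 - (4)*R2:  [  0   0  -1  |   2  -1   1 ]
R3 <- (1/-1)*R3:  [  0   0   1  |  -2   1  -1 ]
R1 <- R1 - (-3/8)*R3:  [     1      0      0  |  -11/8      0   -3/8 ]
R2 <- R2 - (-1/4)*R3:  [    0     1     0  |  -1/4   1/2  -1/4 ]
Right block of [I | A^{-1}] is the inverse:
[ -11/8    0  -3/8 ]
[  -1/4  1/2  -1/4 ]
[    -2    1    -1 ]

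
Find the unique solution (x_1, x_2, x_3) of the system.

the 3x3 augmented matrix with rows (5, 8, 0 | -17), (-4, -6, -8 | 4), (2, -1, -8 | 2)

(3, -4, 1)

Forward elimination on [A|b]:
R2 <- R2 - (-4/5)*R1:  [     0    2/5     -8  -48/5 ]
R3 <- R3 - (2/5)*R1:  [     0  -21/5     -8   44/5 ]
R3 <- R3 - (-21/2)*R2:  [   0    0  -92  -92 ]
Row echelon form:
[ 5    8    0  |    -17 ]
[ 0  2/5   -8  |  -48/5 ]
[ 0    0  -92  |    -92 ]
Back-substitution:
x_3 = (-92) / -92 = 1
x_2 = (-48/5 - (-8)*(1)) / (2/5) = -4
x_1 = (-17 - (8)*(-4)) / 5 = 3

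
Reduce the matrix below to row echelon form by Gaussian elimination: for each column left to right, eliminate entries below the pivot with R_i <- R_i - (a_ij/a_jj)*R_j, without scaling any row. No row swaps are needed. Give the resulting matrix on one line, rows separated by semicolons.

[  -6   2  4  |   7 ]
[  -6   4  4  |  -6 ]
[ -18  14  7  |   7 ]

REF = [-6 2 4 7; 0 2 0 -13; 0 0 -5 38]

Forward elimination:
R2 <- R2 - (1)*R1:  [   0    2    0  -13 ]
R3 <- R3 - (3)*R1:  [   0    8   -5  -14 ]
R3 <- R3 - (4)*R2:  [  0   0  -5  38 ]
Row echelon form:
[ -6  2   4  |    7 ]
[  0  2   0  |  -13 ]
[  0  0  -5  |   38 ]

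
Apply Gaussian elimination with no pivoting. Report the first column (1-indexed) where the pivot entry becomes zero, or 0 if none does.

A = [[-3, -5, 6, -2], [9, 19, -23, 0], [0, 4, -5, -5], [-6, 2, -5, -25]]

Naive forward elimination:
R2 <- R2 - (-3)*R1:  [  0   4  -5  -6 ]
R4 <- R4 - (2)*R1:  [   0   12  -17  -21 ]
R3 <- R3 - (1)*R2:  [ 0  0  0  1 ]
R4 <- R4 - (3)*R2:  [  0   0  -2  -3 ]
Matrix at this point:
[ -3  -5   6  -2 ]
[  0   4  -5  -6 ]
[  0   0   0   1 ]
[  0   0  -2  -3 ]
Pivot entry (3,3) is zero but row 4 has -2 in column 3 -> naive elimination stops; a row interchange (e.g. R3 <-> R4) would be required here.

first zero-pivot column = 3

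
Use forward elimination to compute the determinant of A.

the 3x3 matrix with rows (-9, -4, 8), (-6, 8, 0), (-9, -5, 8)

Forward elimination:
R2 <- R2 - (2/3)*R1:  [     0   32/3  -16/3 ]
R3 <- R3 - (1)*R1:  [  0  -1   0 ]
R3 <- R3 - (-3/32)*R2:  [    0     0  -1/2 ]
Upper-triangular form:
[ -9    -4      8 ]
[  0  32/3  -16/3 ]
[  0     0   -1/2 ]
det(A) = (-1)^0 * (-9) * (32/3) * (-1/2) = 48  (0 row swaps -> sign +1)

det(A) = 48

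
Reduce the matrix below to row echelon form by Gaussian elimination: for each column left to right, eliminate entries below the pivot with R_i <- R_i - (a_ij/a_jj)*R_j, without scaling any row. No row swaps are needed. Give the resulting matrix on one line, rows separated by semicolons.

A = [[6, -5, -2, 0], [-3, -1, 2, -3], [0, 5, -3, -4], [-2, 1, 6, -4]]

REF = [6 -5 -2 0; 0 -7/2 1 -3; 0 0 -11/7 -58/7; 0 0 0 -336/11]

Forward elimination:
R2 <- R2 - (-1/2)*R1:  [    0  -7/2     1    -3 ]
R4 <- R4 - (-1/3)*R1:  [    0  -2/3  16/3    -4 ]
R3 <- R3 - (-10/7)*R2:  [     0      0  -11/7  -58/7 ]
R4 <- R4 - (4/21)*R2:  [     0      0   36/7  -24/7 ]
R4 <- R4 - (-36/11)*R3:  [       0        0        0  -336/11 ]
Row echelon form:
[ 6    -5     -2        0 ]
[ 0  -7/2      1       -3 ]
[ 0     0  -11/7    -58/7 ]
[ 0     0      0  -336/11 ]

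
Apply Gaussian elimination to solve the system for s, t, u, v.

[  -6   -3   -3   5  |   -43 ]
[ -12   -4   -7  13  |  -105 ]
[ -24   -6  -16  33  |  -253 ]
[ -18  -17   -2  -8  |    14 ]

Forward elimination on [A|b]:
R2 <- R2 - (2)*R1:  [   0    2   -1    3  -19 ]
R3 <- R3 - (4)*R1:  [   0    6   -4   13  -81 ]
R4 <- R4 - (3)*R1:  [   0   -8    7  -23  143 ]
R3 <- R3 - (3)*R2:  [   0    0   -1    4  -24 ]
R4 <- R4 - (-4)*R2:  [   0    0    3  -11   67 ]
R4 <- R4 - (-3)*R3:  [  0   0   0   1  -5 ]
Row echelon form:
[ -6  -3  -3  5  |  -43 ]
[  0   2  -1  3  |  -19 ]
[  0   0  -1  4  |  -24 ]
[  0   0   0  1  |   -5 ]
Back-substitution:
v = (-5) / 1 = -5
u = (-24 - (4)*(-5)) / -1 = 4
t = (-19 - (-1)*(4) - (3)*(-5)) / 2 = 0
s = (-43 - (-3)*(0) - (-3)*(4) - (5)*(-5)) / -6 = 1

(1, 0, 4, -5)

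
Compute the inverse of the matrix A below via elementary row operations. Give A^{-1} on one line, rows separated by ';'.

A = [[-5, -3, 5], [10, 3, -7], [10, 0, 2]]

Gauss-Jordan on [A | I]:
R1 <- (1/-5)*R1:  [    1   3/5    -1  |  -1/5     0     0 ]
R2 <- R2 - (10)*R1:  [  0  -3   3  |   2   1   0 ]
R3 <- R3 - (10)*R1:  [  0  -6  12  |   2   0   1 ]
R2 <- (1/-3)*R2:  [    0     1    -1  |  -2/3  -1/3     0 ]
R1 <- R1 - (3/5)*R2:  [    1     0  -2/5  |   1/5   1/5     0 ]
R3 <- R3 - (-6)*R2:  [  0   0   6  |  -2  -2   1 ]
R3 <- (1/6)*R3:  [    0     0     1  |  -1/3  -1/3   1/6 ]
R1 <- R1 - (-2/5)*R3:  [    1     0     0  |  1/15  1/15  1/15 ]
R2 <- R2 - (-1)*R3:  [    0     1     0  |    -1  -2/3   1/6 ]
Right block of [I | A^{-1}] is the inverse:
[ 1/15  1/15  1/15 ]
[   -1  -2/3   1/6 ]
[ -1/3  -1/3   1/6 ]

inverse = [1/15 1/15 1/15; -1 -2/3 1/6; -1/3 -1/3 1/6]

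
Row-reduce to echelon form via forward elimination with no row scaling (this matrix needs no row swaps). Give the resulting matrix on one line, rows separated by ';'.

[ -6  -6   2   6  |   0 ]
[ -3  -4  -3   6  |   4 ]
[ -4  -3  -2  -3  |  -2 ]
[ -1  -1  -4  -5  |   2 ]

Forward elimination:
R2 <- R2 - (1/2)*R1:  [  0  -1  -4   3   4 ]
R3 <- R3 - (2/3)*R1:  [     0      1  -10/3     -7     -2 ]
R4 <- R4 - (1/6)*R1:  [     0      0  -13/3     -6      2 ]
R3 <- R3 - (-1)*R2:  [     0      0  -22/3     -4      2 ]
R4 <- R4 - (13/22)*R3:  [      0       0       0  -40/11    9/11 ]
Row echelon form:
[ -6  -6      2       6  |     0 ]
[  0  -1     -4       3  |     4 ]
[  0   0  -22/3      -4  |     2 ]
[  0   0      0  -40/11  |  9/11 ]

REF = [-6 -6 2 6 0; 0 -1 -4 3 4; 0 0 -22/3 -4 2; 0 0 0 -40/11 9/11]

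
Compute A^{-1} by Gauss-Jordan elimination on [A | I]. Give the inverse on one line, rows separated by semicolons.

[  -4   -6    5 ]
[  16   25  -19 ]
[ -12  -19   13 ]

inverse = [-9 -17/4 -11/4; 5 2 1; -1 -1 -1]

Gauss-Jordan on [A | I]:
R1 <- (1/-4)*R1:  [    1   3/2  -5/4  |  -1/4     0     0 ]
R2 <- R2 - (16)*R1:  [ 0  1  1  |  4  1  0 ]
R3 <- R3 - (-12)*R1:  [  0  -1  -2  |  -3   0   1 ]
R1 <- R1 - (3/2)*R2:  [     1      0  -11/4  |  -25/4   -3/2      0 ]
R3 <- R3 - (-1)*R2:  [  0   0  -1  |   1   1   1 ]
R3 <- (1/-1)*R3:  [  0   0   1  |  -1  -1  -1 ]
R1 <- R1 - (-11/4)*R3:  [     1      0      0  |     -9  -17/4  -11/4 ]
R2 <- R2 - (1)*R3:  [ 0  1  0  |  5  2  1 ]
Right block of [I | A^{-1}] is the inverse:
[ -9  -17/4  -11/4 ]
[  5      2      1 ]
[ -1     -1     -1 ]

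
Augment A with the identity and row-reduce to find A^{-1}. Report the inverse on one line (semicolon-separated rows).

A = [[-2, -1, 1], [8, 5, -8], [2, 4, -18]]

Gauss-Jordan on [A | I]:
R1 <- (1/-2)*R1:  [    1   1/2  -1/2  |  -1/2     0     0 ]
R2 <- R2 - (8)*R1:  [  0   1  -4  |   4   1   0 ]
R3 <- R3 - (2)*R1:  [   0    3  -17  |    1    0    1 ]
R1 <- R1 - (1/2)*R2:  [    1     0   3/2  |  -5/2  -1/2     0 ]
R3 <- R3 - (3)*R2:  [   0    0   -5  |  -11   -3    1 ]
R3 <- (1/-5)*R3:  [    0     0     1  |  11/5   3/5  -1/5 ]
R1 <- R1 - (3/2)*R3:  [     1      0      0  |  -29/5   -7/5   3/10 ]
R2 <- R2 - (-4)*R3:  [    0     1     0  |  64/5  17/5  -4/5 ]
Right block of [I | A^{-1}] is the inverse:
[ -29/5  -7/5  3/10 ]
[  64/5  17/5  -4/5 ]
[  11/5   3/5  -1/5 ]

inverse = [-29/5 -7/5 3/10; 64/5 17/5 -4/5; 11/5 3/5 -1/5]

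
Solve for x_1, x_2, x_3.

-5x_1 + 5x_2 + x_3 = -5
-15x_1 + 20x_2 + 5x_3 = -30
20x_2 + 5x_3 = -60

(-2, -3, 0)

Forward elimination on [A|b]:
R2 <- R2 - (3)*R1:  [   0    5    2  -15 ]
R3 <- R3 - (4)*R2:  [  0   0  -3   0 ]
Row echelon form:
[ -5  5   1  |   -5 ]
[  0  5   2  |  -15 ]
[  0  0  -3  |    0 ]
Back-substitution:
x_3 = (0) / -3 = 0
x_2 = (-15 - (2)*(0)) / 5 = -3
x_1 = (-5 - (5)*(-3) - (1)*(0)) / -5 = -2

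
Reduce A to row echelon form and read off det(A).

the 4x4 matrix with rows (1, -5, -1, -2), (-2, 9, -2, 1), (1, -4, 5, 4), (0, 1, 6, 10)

det(A) = -8

Forward elimination:
R2 <- R2 - (-2)*R1:  [  0  -1  -4  -3 ]
R3 <- R3 - (1)*R1:  [ 0  1  6  6 ]
R3 <- R3 - (-1)*R2:  [ 0  0  2  3 ]
R4 <- R4 - (-1)*R2:  [ 0  0  2  7 ]
R4 <- R4 - (1)*R3:  [ 0  0  0  4 ]
Upper-triangular form:
[ 1  -5  -1  -2 ]
[ 0  -1  -4  -3 ]
[ 0   0   2   3 ]
[ 0   0   0   4 ]
det(A) = (-1)^0 * (1) * (-1) * (2) * (4) = -8  (0 row swaps -> sign +1)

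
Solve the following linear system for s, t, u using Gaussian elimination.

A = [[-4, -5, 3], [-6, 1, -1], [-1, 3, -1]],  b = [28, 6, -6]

(-2, -1, 5)

Forward elimination on [A|b]:
R2 <- R2 - (3/2)*R1:  [     0   17/2  -11/2    -36 ]
R3 <- R3 - (1/4)*R1:  [    0  17/4  -7/4   -13 ]
R3 <- R3 - (1/2)*R2:  [ 0  0  1  5 ]
Row echelon form:
[ -4    -5      3  |   28 ]
[  0  17/2  -11/2  |  -36 ]
[  0     0      1  |    5 ]
Back-substitution:
u = (5) / 1 = 5
t = (-36 - (-11/2)*(5)) / (17/2) = -1
s = (28 - (-5)*(-1) - (3)*(5)) / -4 = -2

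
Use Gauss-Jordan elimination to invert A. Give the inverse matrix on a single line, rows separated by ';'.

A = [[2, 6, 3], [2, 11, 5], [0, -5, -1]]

Gauss-Jordan on [A | I]:
R1 <- (1/2)*R1:  [   1    3  3/2  |  1/2    0    0 ]
R2 <- R2 - (2)*R1:  [  0   5   2  |  -1   1   0 ]
R2 <- (1/5)*R2:  [    0     1   2/5  |  -1/5   1/5     0 ]
R1 <- R1 - (3)*R2:  [     1      0   3/10  |  11/10   -3/5      0 ]
R3 <- R3 - (-5)*R2:  [  0   0   1  |  -1   1   1 ]
R1 <- R1 - (3/10)*R3:  [     1      0      0  |    7/5  -9/10  -3/10 ]
R2 <- R2 - (2/5)*R3:  [    0     1     0  |   1/5  -1/5  -2/5 ]
Right block of [I | A^{-1}] is the inverse:
[ 7/5  -9/10  -3/10 ]
[ 1/5   -1/5   -2/5 ]
[  -1      1      1 ]

inverse = [7/5 -9/10 -3/10; 1/5 -1/5 -2/5; -1 1 1]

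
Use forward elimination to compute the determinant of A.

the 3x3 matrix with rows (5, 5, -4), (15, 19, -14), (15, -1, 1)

Forward elimination:
R2 <- R2 - (3)*R1:  [  0   4  -2 ]
R3 <- R3 - (3)*R1:  [   0  -16   13 ]
R3 <- R3 - (-4)*R2:  [ 0  0  5 ]
Upper-triangular form:
[ 5  5  -4 ]
[ 0  4  -2 ]
[ 0  0   5 ]
det(A) = (-1)^0 * (5) * (4) * (5) = 100  (0 row swaps -> sign +1)

det(A) = 100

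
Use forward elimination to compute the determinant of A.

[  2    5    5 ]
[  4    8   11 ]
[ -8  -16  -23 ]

det(A) = 4

Forward elimination:
R2 <- R2 - (2)*R1:  [  0  -2   1 ]
R3 <- R3 - (-4)*R1:  [  0   4  -3 ]
R3 <- R3 - (-2)*R2:  [  0   0  -1 ]
Upper-triangular form:
[ 2   5   5 ]
[ 0  -2   1 ]
[ 0   0  -1 ]
det(A) = (-1)^0 * (2) * (-2) * (-1) = 4  (0 row swaps -> sign +1)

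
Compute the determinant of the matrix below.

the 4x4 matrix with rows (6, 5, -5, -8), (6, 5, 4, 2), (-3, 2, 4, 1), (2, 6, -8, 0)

Forward elimination:
R2 <- R2 - (1)*R1:  [  0   0   9  10 ]
R3 <- R3 - (-1/2)*R1:  [   0  9/2  3/2   -3 ]
R4 <- R4 - (1/3)*R1:  [     0   13/3  -19/3    8/3 ]
R2 <-> R3   (pivot in column 2 was zero)
[ 6     5     -5   -8 ]
[ 0   9/2    3/2   -3 ]
[ 0     0      9   10 ]
[ 0  13/3  -19/3  8/3 ]
R4 <- R4 - (26/27)*R2:  [     0      0  -70/9   50/9 ]
R4 <- R4 - (-70/81)*R3:  [       0        0        0  1150/81 ]
Upper-triangular form:
[ 6    5   -5       -8 ]
[ 0  9/2  3/2       -3 ]
[ 0    0    9       10 ]
[ 0    0    0  1150/81 ]
det(A) = (-1)^1 * (6) * (9/2) * (9) * (1150/81) = -3450  (1 row swap -> sign -1)

det(A) = -3450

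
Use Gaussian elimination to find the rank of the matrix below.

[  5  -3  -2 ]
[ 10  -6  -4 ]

Row reduction:
R2 <- R2 - (2)*R1:  [ 0  0  0 ]
Row echelon form:
[ 5  -3  -2 ]
[ 0   0   0 ]
Nonzero rows / pivot columns: 1

rank(A) = 1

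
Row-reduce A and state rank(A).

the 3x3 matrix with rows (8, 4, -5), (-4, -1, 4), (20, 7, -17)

rank(A) = 2

Row reduction:
R2 <- R2 - (-1/2)*R1:  [   0    1  3/2 ]
R3 <- R3 - (5/2)*R1:  [    0    -3  -9/2 ]
R3 <- R3 - (-3)*R2:  [ 0  0  0 ]
Row echelon form:
[ 8  4   -5 ]
[ 0  1  3/2 ]
[ 0  0    0 ]
Nonzero rows / pivot columns: 2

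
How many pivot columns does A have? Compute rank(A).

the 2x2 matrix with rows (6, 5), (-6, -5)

Row reduction:
R2 <- R2 - (-1)*R1:  [ 0  0 ]
Row echelon form:
[ 6  5 ]
[ 0  0 ]
Nonzero rows / pivot columns: 1

rank(A) = 1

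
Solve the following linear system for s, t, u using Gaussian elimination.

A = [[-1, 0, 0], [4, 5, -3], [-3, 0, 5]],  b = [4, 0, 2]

Forward elimination on [A|b]:
R2 <- R2 - (-4)*R1:  [  0   5  -3  16 ]
R3 <- R3 - (3)*R1:  [   0    0    5  -10 ]
Row echelon form:
[ -1  0   0  |    4 ]
[  0  5  -3  |   16 ]
[  0  0   5  |  -10 ]
Back-substitution:
u = (-10) / 5 = -2
t = (16 - (-3)*(-2)) / 5 = 2
s = (4) / -1 = -4

(-4, 2, -2)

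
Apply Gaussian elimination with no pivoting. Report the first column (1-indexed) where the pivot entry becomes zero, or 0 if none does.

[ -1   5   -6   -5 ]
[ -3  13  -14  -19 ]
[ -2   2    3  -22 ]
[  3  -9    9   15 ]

first zero-pivot column = 4

Naive forward elimination:
R2 <- R2 - (3)*R1:  [  0  -2   4  -4 ]
R3 <- R3 - (2)*R1:  [   0   -8   15  -12 ]
R4 <- R4 - (-3)*R1:  [  0   6  -9   0 ]
R3 <- R3 - (4)*R2:  [  0   0  -1   4 ]
R4 <- R4 - (-3)*R2:  [   0    0    3  -12 ]
R4 <- R4 - (-3)*R3:  [ 0  0  0  0 ]
Matrix at this point:
[ -1   5  -6  -5 ]
[  0  -2   4  -4 ]
[  0   0  -1   4 ]
[  0   0   0   0 ]
Pivot entry (4,4) in the last row is zero and there are no rows below to swap with -> zero pivot in column 4 (A is singular).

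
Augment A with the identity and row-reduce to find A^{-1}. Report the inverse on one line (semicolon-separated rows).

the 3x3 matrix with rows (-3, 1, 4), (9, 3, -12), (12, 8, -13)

inverse = [-19/18 -5/6 4/9; 1/2 1/6 0; -2/3 -2/3 1/3]

Gauss-Jordan on [A | I]:
R1 <- (1/-3)*R1:  [    1  -1/3  -4/3  |  -1/3     0     0 ]
R2 <- R2 - (9)*R1:  [ 0  6  0  |  3  1  0 ]
R3 <- R3 - (12)*R1:  [  0  12   3  |   4   0   1 ]
R2 <- (1/6)*R2:  [   0    1    0  |  1/2  1/6    0 ]
R1 <- R1 - (-1/3)*R2:  [    1     0  -4/3  |  -1/6  1/18     0 ]
R3 <- R3 - (12)*R2:  [  0   0   3  |  -2  -2   1 ]
R3 <- (1/3)*R3:  [    0     0     1  |  -2/3  -2/3   1/3 ]
R1 <- R1 - (-4/3)*R3:  [      1       0       0  |  -19/18    -5/6     4/9 ]
Right block of [I | A^{-1}] is the inverse:
[ -19/18  -5/6  4/9 ]
[    1/2   1/6    0 ]
[   -2/3  -2/3  1/3 ]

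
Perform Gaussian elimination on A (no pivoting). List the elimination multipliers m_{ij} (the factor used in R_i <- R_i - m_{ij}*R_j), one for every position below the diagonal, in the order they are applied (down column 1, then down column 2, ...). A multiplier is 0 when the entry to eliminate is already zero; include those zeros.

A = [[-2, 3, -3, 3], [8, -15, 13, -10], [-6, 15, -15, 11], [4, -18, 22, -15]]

Forward elimination:
R2 <- R2 - (-4)*R1:  [  0  -3   1   2 ]
R3 <- R3 - (3)*R1:  [  0   6  -6   2 ]
R4 <- R4 - (-2)*R1:  [   0  -12   16   -9 ]
R3 <- R3 - (-2)*R2:  [  0   0  -4   6 ]
R4 <- R4 - (4)*R2:  [   0    0   12  -17 ]
R4 <- R4 - (-3)*R3:  [ 0  0  0  1 ]
Multipliers (in order of application): m_{21} = -4, m_{31} = 3, m_{41} = -2, m_{32} = -2, m_{42} = 4, m_{43} = -3

multipliers: -4, 3, -2, -2, 4, -3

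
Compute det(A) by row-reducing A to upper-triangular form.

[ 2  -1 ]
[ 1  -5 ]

Forward elimination:
R2 <- R2 - (1/2)*R1:  [    0  -9/2 ]
Upper-triangular form:
[ 2    -1 ]
[ 0  -9/2 ]
det(A) = (-1)^0 * (2) * (-9/2) = -9  (0 row swaps -> sign +1)

det(A) = -9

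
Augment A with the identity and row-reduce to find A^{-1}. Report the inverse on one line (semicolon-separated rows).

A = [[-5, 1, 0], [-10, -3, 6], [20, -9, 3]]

Gauss-Jordan on [A | I]:
R1 <- (1/-5)*R1:  [    1  -1/5     0  |  -1/5     0     0 ]
R2 <- R2 - (-10)*R1:  [  0  -5   6  |  -2   1   0 ]
R3 <- R3 - (20)*R1:  [  0  -5   3  |   4   0   1 ]
R2 <- (1/-5)*R2:  [    0     1  -6/5  |   2/5  -1/5     0 ]
R1 <- R1 - (-1/5)*R2:  [     1      0  -6/25  |  -3/25  -1/25      0 ]
R3 <- R3 - (-5)*R2:  [  0   0  -3  |   6  -1   1 ]
R3 <- (1/-3)*R3:  [    0     0     1  |    -2   1/3  -1/3 ]
R1 <- R1 - (-6/25)*R3:  [     1      0      0  |   -3/5   1/25  -2/25 ]
R2 <- R2 - (-6/5)*R3:  [    0     1     0  |    -2   1/5  -2/5 ]
Right block of [I | A^{-1}] is the inverse:
[ -3/5  1/25  -2/25 ]
[   -2   1/5   -2/5 ]
[   -2   1/3   -1/3 ]

inverse = [-3/5 1/25 -2/25; -2 1/5 -2/5; -2 1/3 -1/3]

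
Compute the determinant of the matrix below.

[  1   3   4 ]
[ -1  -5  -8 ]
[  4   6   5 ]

Forward elimination:
R2 <- R2 - (-1)*R1:  [  0  -2  -4 ]
R3 <- R3 - (4)*R1:  [   0   -6  -11 ]
R3 <- R3 - (3)*R2:  [ 0  0  1 ]
Upper-triangular form:
[ 1   3   4 ]
[ 0  -2  -4 ]
[ 0   0   1 ]
det(A) = (-1)^0 * (1) * (-2) * (1) = -2  (0 row swaps -> sign +1)

det(A) = -2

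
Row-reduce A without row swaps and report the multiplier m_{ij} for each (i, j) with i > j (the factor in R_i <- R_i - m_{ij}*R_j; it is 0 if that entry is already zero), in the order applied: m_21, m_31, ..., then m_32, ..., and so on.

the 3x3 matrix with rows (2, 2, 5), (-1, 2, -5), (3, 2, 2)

multipliers: -1/2, 3/2, -1/3

Forward elimination:
R2 <- R2 - (-1/2)*R1:  [    0     3  -5/2 ]
R3 <- R3 - (3/2)*R1:  [     0     -1  -11/2 ]
R3 <- R3 - (-1/3)*R2:  [     0      0  -19/3 ]
Multipliers (in order of application): m_{21} = -1/2, m_{31} = 3/2, m_{32} = -1/3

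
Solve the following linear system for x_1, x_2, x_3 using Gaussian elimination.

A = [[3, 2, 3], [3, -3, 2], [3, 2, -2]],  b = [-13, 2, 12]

(2, -2, -5)

Forward elimination on [A|b]:
R2 <- R2 - (1)*R1:  [  0  -5  -1  15 ]
R3 <- R3 - (1)*R1:  [  0   0  -5  25 ]
Row echelon form:
[ 3   2   3  |  -13 ]
[ 0  -5  -1  |   15 ]
[ 0   0  -5  |   25 ]
Back-substitution:
x_3 = (25) / -5 = -5
x_2 = (15 - (-1)*(-5)) / -5 = -2
x_1 = (-13 - (2)*(-2) - (3)*(-5)) / 3 = 2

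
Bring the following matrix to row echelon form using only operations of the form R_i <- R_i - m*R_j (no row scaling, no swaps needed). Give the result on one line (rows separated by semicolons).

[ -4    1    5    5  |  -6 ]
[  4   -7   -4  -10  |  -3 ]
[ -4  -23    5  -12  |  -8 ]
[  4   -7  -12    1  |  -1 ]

Forward elimination:
R2 <- R2 - (-1)*R1:  [  0  -6   1  -5  -9 ]
R3 <- R3 - (1)*R1:  [   0  -24    0  -17   -2 ]
R4 <- R4 - (-1)*R1:  [  0  -6  -7   6  -7 ]
R3 <- R3 - (4)*R2:  [  0   0  -4   3  34 ]
R4 <- R4 - (1)*R2:  [  0   0  -8  11   2 ]
R4 <- R4 - (2)*R3:  [   0    0    0    5  -66 ]
Row echelon form:
[ -4   1   5   5  |   -6 ]
[  0  -6   1  -5  |   -9 ]
[  0   0  -4   3  |   34 ]
[  0   0   0   5  |  -66 ]

REF = [-4 1 5 5 -6; 0 -6 1 -5 -9; 0 0 -4 3 34; 0 0 0 5 -66]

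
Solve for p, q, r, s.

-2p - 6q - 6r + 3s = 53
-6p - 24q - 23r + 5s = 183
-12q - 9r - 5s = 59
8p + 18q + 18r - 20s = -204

(5, -4, -4, 5)

Forward elimination on [A|b]:
R2 <- R2 - (3)*R1:  [  0  -6  -5  -4  24 ]
R4 <- R4 - (-4)*R1:  [  0  -6  -6  -8   8 ]
R3 <- R3 - (2)*R2:  [  0   0   1   3  11 ]
R4 <- R4 - (1)*R2:  [   0    0   -1   -4  -16 ]
R4 <- R4 - (-1)*R3:  [  0   0   0  -1  -5 ]
Row echelon form:
[ -2  -6  -6   3  |  53 ]
[  0  -6  -5  -4  |  24 ]
[  0   0   1   3  |  11 ]
[  0   0   0  -1  |  -5 ]
Back-substitution:
s = (-5) / -1 = 5
r = (11 - (3)*(5)) / 1 = -4
q = (24 - (-5)*(-4) - (-4)*(5)) / -6 = -4
p = (53 - (-6)*(-4) - (-6)*(-4) - (3)*(5)) / -2 = 5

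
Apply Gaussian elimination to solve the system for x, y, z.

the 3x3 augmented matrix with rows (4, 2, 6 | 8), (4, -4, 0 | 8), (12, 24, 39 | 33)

Forward elimination on [A|b]:
R2 <- R2 - (1)*R1:  [  0  -6  -6   0 ]
R3 <- R3 - (3)*R1:  [  0  18  21   9 ]
R3 <- R3 - (-3)*R2:  [ 0  0  3  9 ]
Row echelon form:
[ 4   2   6  |  8 ]
[ 0  -6  -6  |  0 ]
[ 0   0   3  |  9 ]
Back-substitution:
z = (9) / 3 = 3
y = (0 - (-6)*(3)) / -6 = -3
x = (8 - (2)*(-3) - (6)*(3)) / 4 = -1

(-1, -3, 3)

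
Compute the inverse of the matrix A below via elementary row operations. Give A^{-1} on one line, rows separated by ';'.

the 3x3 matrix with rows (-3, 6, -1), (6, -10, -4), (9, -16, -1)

Gauss-Jordan on [A | I]:
R1 <- (1/-3)*R1:  [    1    -2   1/3  |  -1/3     0     0 ]
R2 <- R2 - (6)*R1:  [  0   2  -6  |   2   1   0 ]
R3 <- R3 - (9)*R1:  [  0   2  -4  |   3   0   1 ]
R2 <- (1/2)*R2:  [   0    1   -3  |    1  1/2    0 ]
R1 <- R1 - (-2)*R2:  [     1      0  -17/3  |    5/3      1      0 ]
R3 <- R3 - (2)*R2:  [  0   0   2  |   1  -1   1 ]
R3 <- (1/2)*R3:  [    0     0     1  |   1/2  -1/2   1/2 ]
R1 <- R1 - (-17/3)*R3:  [     1      0      0  |    9/2  -11/6   17/6 ]
R2 <- R2 - (-3)*R3:  [   0    1    0  |  5/2   -1  3/2 ]
Right block of [I | A^{-1}] is the inverse:
[ 9/2  -11/6  17/6 ]
[ 5/2     -1   3/2 ]
[ 1/2   -1/2   1/2 ]

inverse = [9/2 -11/6 17/6; 5/2 -1 3/2; 1/2 -1/2 1/2]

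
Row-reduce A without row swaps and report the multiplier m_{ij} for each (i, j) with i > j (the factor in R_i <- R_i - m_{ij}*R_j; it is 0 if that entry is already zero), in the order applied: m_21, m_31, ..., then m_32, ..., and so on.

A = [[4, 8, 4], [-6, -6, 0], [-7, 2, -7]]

Forward elimination:
R2 <- R2 - (-3/2)*R1:  [ 0  6  6 ]
R3 <- R3 - (-7/4)*R1:  [  0  16   0 ]
R3 <- R3 - (8/3)*R2:  [   0    0  -16 ]
Multipliers (in order of application): m_{21} = -3/2, m_{31} = -7/4, m_{32} = 8/3

multipliers: -3/2, -7/4, 8/3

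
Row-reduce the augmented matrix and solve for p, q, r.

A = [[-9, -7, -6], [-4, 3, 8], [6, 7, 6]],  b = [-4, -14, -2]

Forward elimination on [A|b]:
R2 <- R2 - (4/9)*R1:  [      0    55/9    32/3  -110/9 ]
R3 <- R3 - (-2/3)*R1:  [     0    7/3      2  -14/3 ]
R3 <- R3 - (21/55)*R2:  [       0        0  -114/55        0 ]
Row echelon form:
[ -9    -7       -6  |      -4 ]
[  0  55/9     32/3  |  -110/9 ]
[  0     0  -114/55  |       0 ]
Back-substitution:
r = (0) / (-114/55) = 0
q = (-110/9 - (32/3)*(0)) / (55/9) = -2
p = (-4 - (-7)*(-2) - (-6)*(0)) / -9 = 2

(2, -2, 0)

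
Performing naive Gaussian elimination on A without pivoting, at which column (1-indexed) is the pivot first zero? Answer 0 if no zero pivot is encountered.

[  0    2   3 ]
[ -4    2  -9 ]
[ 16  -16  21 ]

Naive forward elimination:
Pivot entry (1,1) is zero but row 2 has -4 in column 1 -> naive elimination stops; a row interchange (e.g. R1 <-> R2) would be required here.

first zero-pivot column = 1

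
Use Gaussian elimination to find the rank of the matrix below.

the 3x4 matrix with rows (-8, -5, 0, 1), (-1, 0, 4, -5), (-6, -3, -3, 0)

Row reduction:
R2 <- R2 - (1/8)*R1:  [     0    5/8      4  -41/8 ]
R3 <- R3 - (3/4)*R1:  [    0   3/4    -3  -3/4 ]
R3 <- R3 - (6/5)*R2:  [     0      0  -39/5   27/5 ]
Row echelon form:
[ -8   -5      0      1 ]
[  0  5/8      4  -41/8 ]
[  0    0  -39/5   27/5 ]
Nonzero rows / pivot columns: 3

rank(A) = 3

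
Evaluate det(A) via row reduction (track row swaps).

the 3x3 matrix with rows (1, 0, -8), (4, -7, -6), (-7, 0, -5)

det(A) = 427

Forward elimination:
R2 <- R2 - (4)*R1:  [  0  -7  26 ]
R3 <- R3 - (-7)*R1:  [   0    0  -61 ]
Upper-triangular form:
[ 1   0   -8 ]
[ 0  -7   26 ]
[ 0   0  -61 ]
det(A) = (-1)^0 * (1) * (-7) * (-61) = 427  (0 row swaps -> sign +1)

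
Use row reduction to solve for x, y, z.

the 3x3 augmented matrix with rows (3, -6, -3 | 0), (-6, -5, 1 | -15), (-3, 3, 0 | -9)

(3, 0, 3)

Forward elimination on [A|b]:
R2 <- R2 - (-2)*R1:  [   0  -17   -5  -15 ]
R3 <- R3 - (-1)*R1:  [  0  -3  -3  -9 ]
R3 <- R3 - (3/17)*R2:  [       0        0   -36/17  -108/17 ]
Row echelon form:
[ 3   -6      -3  |        0 ]
[ 0  -17      -5  |      -15 ]
[ 0    0  -36/17  |  -108/17 ]
Back-substitution:
z = (-108/17) / (-36/17) = 3
y = (-15 - (-5)*(3)) / -17 = 0
x = (0 - (-6)*(0) - (-3)*(3)) / 3 = 3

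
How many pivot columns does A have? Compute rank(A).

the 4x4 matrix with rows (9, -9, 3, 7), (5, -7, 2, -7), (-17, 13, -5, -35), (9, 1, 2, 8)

Row reduction:
R2 <- R2 - (5/9)*R1:  [     0     -2    1/3  -98/9 ]
R3 <- R3 - (-17/9)*R1:  [      0      -4     2/3  -196/9 ]
R4 <- R4 - (1)*R1:  [  0  10  -1   1 ]
R3 <- R3 - (2)*R2:  [ 0  0  0  0 ]
R4 <- R4 - (-5)*R2:  [      0       0     2/3  -481/9 ]
R3 <-> R4   (pivot in column 3 was zero)
[ 9  -9    3       7 ]
[ 0  -2  1/3   -98/9 ]
[ 0   0  2/3  -481/9 ]
[ 0   0    0       0 ]
Row echelon form:
[ 9  -9    3       7 ]
[ 0  -2  1/3   -98/9 ]
[ 0   0  2/3  -481/9 ]
[ 0   0    0       0 ]
Nonzero rows / pivot columns: 3

rank(A) = 3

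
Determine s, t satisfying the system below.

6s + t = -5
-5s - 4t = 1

(-1, 1)

Forward elimination on [A|b]:
R2 <- R2 - (-5/6)*R1:  [     0  -19/6  -19/6 ]
Row echelon form:
[ 6      1  |     -5 ]
[ 0  -19/6  |  -19/6 ]
Back-substitution:
t = (-19/6) / (-19/6) = 1
s = (-5 - (1)*(1)) / 6 = -1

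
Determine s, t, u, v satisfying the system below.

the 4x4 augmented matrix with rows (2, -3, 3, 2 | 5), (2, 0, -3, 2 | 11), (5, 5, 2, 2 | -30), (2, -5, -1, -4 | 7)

(-2, -4, -3, 3)

Forward elimination on [A|b]:
R2 <- R2 - (1)*R1:  [  0   3  -6   0   6 ]
R3 <- R3 - (5/2)*R1:  [     0   25/2  -11/2     -3  -85/2 ]
R4 <- R4 - (1)*R1:  [  0  -2  -4  -6   2 ]
R3 <- R3 - (25/6)*R2:  [      0       0    39/2      -3  -135/2 ]
R4 <- R4 - (-2/3)*R2:  [  0   0  -8  -6   6 ]
R4 <- R4 - (-16/39)*R3:  [       0        0        0   -94/13  -282/13 ]
Row echelon form:
[ 2  -3     3       2  |        5 ]
[ 0   3    -6       0  |        6 ]
[ 0   0  39/2      -3  |   -135/2 ]
[ 0   0     0  -94/13  |  -282/13 ]
Back-substitution:
v = (-282/13) / (-94/13) = 3
u = (-135/2 - (-3)*(3)) / (39/2) = -3
t = (6 - (-6)*(-3)) / 3 = -4
s = (5 - (-3)*(-4) - (3)*(-3) - (2)*(3)) / 2 = -2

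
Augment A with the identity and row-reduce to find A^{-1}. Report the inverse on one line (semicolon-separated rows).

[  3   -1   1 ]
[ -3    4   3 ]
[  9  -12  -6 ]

inverse = [4/9 -2/3 -7/27; 1/3 -1 -4/9; 0 1 1/3]

Gauss-Jordan on [A | I]:
R1 <- (1/3)*R1:  [    1  -1/3   1/3  |   1/3     0     0 ]
R2 <- R2 - (-3)*R1:  [ 0  3  4  |  1  1  0 ]
R3 <- R3 - (9)*R1:  [  0  -9  -9  |  -3   0   1 ]
R2 <- (1/3)*R2:  [   0    1  4/3  |  1/3  1/3    0 ]
R1 <- R1 - (-1/3)*R2:  [   1    0  7/9  |  4/9  1/9    0 ]
R3 <- R3 - (-9)*R2:  [ 0  0  3  |  0  3  1 ]
R3 <- (1/3)*R3:  [   0    0    1  |    0    1  1/3 ]
R1 <- R1 - (7/9)*R3:  [     1      0      0  |    4/9   -2/3  -7/27 ]
R2 <- R2 - (4/3)*R3:  [    0     1     0  |   1/3    -1  -4/9 ]
Right block of [I | A^{-1}] is the inverse:
[ 4/9  -2/3  -7/27 ]
[ 1/3    -1   -4/9 ]
[   0     1    1/3 ]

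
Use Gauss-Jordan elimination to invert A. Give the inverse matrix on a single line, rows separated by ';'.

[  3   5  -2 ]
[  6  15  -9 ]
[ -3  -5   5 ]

Gauss-Jordan on [A | I]:
R1 <- (1/3)*R1:  [    1   5/3  -2/3  |   1/3     0     0 ]
R2 <- R2 - (6)*R1:  [  0   5  -5  |  -2   1   0 ]
R3 <- R3 - (-3)*R1:  [ 0  0  3  |  1  0  1 ]
R2 <- (1/5)*R2:  [    0     1    -1  |  -2/5   1/5     0 ]
R1 <- R1 - (5/3)*R2:  [    1     0     1  |     1  -1/3     0 ]
R3 <- (1/3)*R3:  [   0    0    1  |  1/3    0  1/3 ]
R1 <- R1 - (1)*R3:  [    1     0     0  |   2/3  -1/3  -1/3 ]
R2 <- R2 - (-1)*R3:  [     0      1      0  |  -1/15    1/5    1/3 ]
Right block of [I | A^{-1}] is the inverse:
[   2/3  -1/3  -1/3 ]
[ -1/15   1/5   1/3 ]
[   1/3     0   1/3 ]

inverse = [2/3 -1/3 -1/3; -1/15 1/5 1/3; 1/3 0 1/3]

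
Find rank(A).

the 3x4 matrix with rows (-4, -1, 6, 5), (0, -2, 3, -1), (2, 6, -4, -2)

rank(A) = 3

Row reduction:
R3 <- R3 - (-1/2)*R1:  [    0  11/2    -1   1/2 ]
R3 <- R3 - (-11/4)*R2:  [    0     0  29/4  -9/4 ]
Row echelon form:
[ -4  -1     6     5 ]
[  0  -2     3    -1 ]
[  0   0  29/4  -9/4 ]
Nonzero rows / pivot columns: 3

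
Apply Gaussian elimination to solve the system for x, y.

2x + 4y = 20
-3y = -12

(2, 4)

Forward elimination on [A|b]:
Row echelon form:
[ 2   4  |   20 ]
[ 0  -3  |  -12 ]
Back-substitution:
y = (-12) / -3 = 4
x = (20 - (4)*(4)) / 2 = 2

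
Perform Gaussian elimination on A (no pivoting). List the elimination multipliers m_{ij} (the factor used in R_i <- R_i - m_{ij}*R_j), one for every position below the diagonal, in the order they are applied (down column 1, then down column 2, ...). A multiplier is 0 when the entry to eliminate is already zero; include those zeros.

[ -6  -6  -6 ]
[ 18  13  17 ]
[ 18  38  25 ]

Forward elimination:
R2 <- R2 - (-3)*R1:  [  0  -5  -1 ]
R3 <- R3 - (-3)*R1:  [  0  20   7 ]
R3 <- R3 - (-4)*R2:  [ 0  0  3 ]
Multipliers (in order of application): m_{21} = -3, m_{31} = -3, m_{32} = -4

multipliers: -3, -3, -4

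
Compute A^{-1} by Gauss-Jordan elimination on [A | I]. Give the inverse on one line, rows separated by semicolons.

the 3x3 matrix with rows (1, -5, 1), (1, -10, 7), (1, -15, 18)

Gauss-Jordan on [A | I]:
R2 <- R2 - (1)*R1:  [  0  -5   6  |  -1   1   0 ]
R3 <- R3 - (1)*R1:  [   0  -10   17  |   -1    0    1 ]
R2 <- (1/-5)*R2:  [    0     1  -6/5  |   1/5  -1/5     0 ]
R1 <- R1 - (-5)*R2:  [  1   0  -5  |   2  -1   0 ]
R3 <- R3 - (-10)*R2:  [  0   0   5  |   1  -2   1 ]
R3 <- (1/5)*R3:  [    0     0     1  |   1/5  -2/5   1/5 ]
R1 <- R1 - (-5)*R3:  [  1   0   0  |   3  -3   1 ]
R2 <- R2 - (-6/5)*R3:  [      0       1       0  |   11/25  -17/25    6/25 ]
Right block of [I | A^{-1}] is the inverse:
[     3      -3     1 ]
[ 11/25  -17/25  6/25 ]
[   1/5    -2/5   1/5 ]

inverse = [3 -3 1; 11/25 -17/25 6/25; 1/5 -2/5 1/5]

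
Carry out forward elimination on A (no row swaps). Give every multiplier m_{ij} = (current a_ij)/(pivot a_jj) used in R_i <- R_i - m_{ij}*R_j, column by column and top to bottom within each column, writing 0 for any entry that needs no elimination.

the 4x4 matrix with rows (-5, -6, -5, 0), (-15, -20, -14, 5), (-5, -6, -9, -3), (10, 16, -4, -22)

Forward elimination:
R2 <- R2 - (3)*R1:  [  0  -2   1   5 ]
R3 <- R3 - (1)*R1:  [  0   0  -4  -3 ]
R4 <- R4 - (-2)*R1:  [   0    4  -14  -22 ]
R3: entry in column 2 is already 0 -> m_{32} = 0 (no row operation needed)
R4 <- R4 - (-2)*R2:  [   0    0  -12  -12 ]
R4 <- R4 - (3)*R3:  [  0   0   0  -3 ]
Multipliers (in order of application): m_{21} = 3, m_{31} = 1, m_{41} = -2, m_{32} = 0, m_{42} = -2, m_{43} = 3

multipliers: 3, 1, -2, 0, -2, 3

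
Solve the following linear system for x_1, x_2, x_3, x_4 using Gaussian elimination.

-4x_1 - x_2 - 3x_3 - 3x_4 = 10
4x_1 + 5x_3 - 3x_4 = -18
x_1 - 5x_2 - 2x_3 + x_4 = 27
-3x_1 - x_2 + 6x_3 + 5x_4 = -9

(0, -4, -3, 1)

Forward elimination on [A|b]:
R2 <- R2 - (-1)*R1:  [  0  -1   2  -6  -8 ]
R3 <- R3 - (-1/4)*R1:  [     0  -21/4  -11/4    1/4   59/2 ]
R4 <- R4 - (3/4)*R1:  [     0   -1/4   33/4   29/4  -33/2 ]
R3 <- R3 - (21/4)*R2:  [     0      0  -53/4  127/4  143/2 ]
R4 <- R4 - (1/4)*R2:  [     0      0   31/4   35/4  -29/2 ]
R4 <- R4 - (-31/53)*R3:  [       0        0        0  1448/53  1448/53 ]
Row echelon form:
[ -4  -1     -3       -3  |       10 ]
[  0  -1      2       -6  |       -8 ]
[  0   0  -53/4    127/4  |    143/2 ]
[  0   0      0  1448/53  |  1448/53 ]
Back-substitution:
x_4 = (1448/53) / (1448/53) = 1
x_3 = (143/2 - (127/4)*(1)) / (-53/4) = -3
x_2 = (-8 - (2)*(-3) - (-6)*(1)) / -1 = -4
x_1 = (10 - (-1)*(-4) - (-3)*(-3) - (-3)*(1)) / -4 = 0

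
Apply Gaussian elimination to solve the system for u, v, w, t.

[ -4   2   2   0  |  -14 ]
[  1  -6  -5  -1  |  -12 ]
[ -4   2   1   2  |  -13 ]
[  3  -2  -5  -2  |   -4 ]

Forward elimination on [A|b]:
R2 <- R2 - (-1/4)*R1:  [     0  -11/2   -9/2     -1  -31/2 ]
R3 <- R3 - (1)*R1:  [  0   0  -1   2   1 ]
R4 <- R4 - (-3/4)*R1:  [     0   -1/2   -7/2     -2  -29/2 ]
R4 <- R4 - (1/11)*R2:  [       0        0   -34/11   -21/11  -144/11 ]
R4 <- R4 - (34/11)*R3:  [       0        0        0   -89/11  -178/11 ]
Row echelon form:
[ -4      2     2       0  |      -14 ]
[  0  -11/2  -9/2      -1  |    -31/2 ]
[  0      0    -1       2  |        1 ]
[  0      0     0  -89/11  |  -178/11 ]
Back-substitution:
t = (-178/11) / (-89/11) = 2
w = (1 - (2)*(2)) / -1 = 3
v = (-31/2 - (-9/2)*(3) - (-1)*(2)) / (-11/2) = 0
u = (-14 - (2)*(0) - (2)*(3)) / -4 = 5

(5, 0, 3, 2)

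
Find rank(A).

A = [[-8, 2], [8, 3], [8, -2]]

Row reduction:
R2 <- R2 - (-1)*R1:  [ 0  5 ]
R3 <- R3 - (-1)*R1:  [ 0  0 ]
Row echelon form:
[ -8  2 ]
[  0  5 ]
[  0  0 ]
Nonzero rows / pivot columns: 2

rank(A) = 2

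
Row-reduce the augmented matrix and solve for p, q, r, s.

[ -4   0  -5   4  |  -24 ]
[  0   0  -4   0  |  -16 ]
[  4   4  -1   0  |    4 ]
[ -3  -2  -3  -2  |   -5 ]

(-3, 5, 4, -4)

Forward elimination on [A|b]:
R3 <- R3 - (-1)*R1:  [   0    4   -6    4  -20 ]
R4 <- R4 - (3/4)*R1:  [   0   -2  3/4   -5   13 ]
R2 <-> R3   (pivot in column 2 was zero)
[ -4   0   -5   4  -24 ]
[  0   4   -6   4  -20 ]
[  0   0   -4   0  -16 ]
[  0  -2  3/4  -5   13 ]
R4 <- R4 - (-1/2)*R2:  [    0     0  -9/4    -3     3 ]
R4 <- R4 - (9/16)*R3:  [  0   0   0  -3  12 ]
Row echelon form:
[ -4  0  -5   4  |  -24 ]
[  0  4  -6   4  |  -20 ]
[  0  0  -4   0  |  -16 ]
[  0  0   0  -3  |   12 ]
Back-substitution:
s = (12) / -3 = -4
r = (-16) / -4 = 4
q = (-20 - (-6)*(4) - (4)*(-4)) / 4 = 5
p = (-24 - (-5)*(4) - (4)*(-4)) / -4 = -3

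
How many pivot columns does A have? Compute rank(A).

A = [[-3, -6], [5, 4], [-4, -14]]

rank(A) = 2

Row reduction:
R2 <- R2 - (-5/3)*R1:  [  0  -6 ]
R3 <- R3 - (4/3)*R1:  [  0  -6 ]
R3 <- R3 - (1)*R2:  [ 0  0 ]
Row echelon form:
[ -3  -6 ]
[  0  -6 ]
[  0   0 ]
Nonzero rows / pivot columns: 2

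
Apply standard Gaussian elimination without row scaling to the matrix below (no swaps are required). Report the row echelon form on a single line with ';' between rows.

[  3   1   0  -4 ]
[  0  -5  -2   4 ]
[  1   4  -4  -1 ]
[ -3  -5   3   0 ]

REF = [3 1 0 -4; 0 -5 -2 4; 0 0 -82/15 49/15; 0 0 0 -365/82]

Forward elimination:
R3 <- R3 - (1/3)*R1:  [    0  11/3    -4   1/3 ]
R4 <- R4 - (-1)*R1:  [  0  -4   3  -4 ]
R3 <- R3 - (-11/15)*R2:  [      0       0  -82/15   49/15 ]
R4 <- R4 - (4/5)*R2:  [     0      0   23/5  -36/5 ]
R4 <- R4 - (-69/82)*R3:  [       0        0        0  -365/82 ]
Row echelon form:
[ 3   1       0       -4 ]
[ 0  -5      -2        4 ]
[ 0   0  -82/15    49/15 ]
[ 0   0       0  -365/82 ]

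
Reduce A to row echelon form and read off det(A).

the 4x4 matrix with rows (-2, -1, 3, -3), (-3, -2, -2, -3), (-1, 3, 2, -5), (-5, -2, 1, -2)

Forward elimination:
R2 <- R2 - (3/2)*R1:  [     0   -1/2  -13/2    3/2 ]
R3 <- R3 - (1/2)*R1:  [    0   7/2   1/2  -7/2 ]
R4 <- R4 - (5/2)*R1:  [     0    1/2  -13/2   11/2 ]
R3 <- R3 - (-7)*R2:  [   0    0  -45    7 ]
R4 <- R4 - (-1)*R2:  [   0    0  -13    7 ]
R4 <- R4 - (13/45)*R3:  [      0       0       0  224/45 ]
Upper-triangular form:
[ -2    -1      3      -3 ]
[  0  -1/2  -13/2     3/2 ]
[  0     0    -45       7 ]
[  0     0      0  224/45 ]
det(A) = (-1)^0 * (-2) * (-1/2) * (-45) * (224/45) = -224  (0 row swaps -> sign +1)

det(A) = -224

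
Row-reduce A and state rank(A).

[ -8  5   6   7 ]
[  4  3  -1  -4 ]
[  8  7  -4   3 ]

rank(A) = 3

Row reduction:
R2 <- R2 - (-1/2)*R1:  [    0  11/2     2  -1/2 ]
R3 <- R3 - (-1)*R1:  [  0  12   2  10 ]
R3 <- R3 - (24/11)*R2:  [      0       0  -26/11  122/11 ]
Row echelon form:
[ -8     5       6       7 ]
[  0  11/2       2    -1/2 ]
[  0     0  -26/11  122/11 ]
Nonzero rows / pivot columns: 3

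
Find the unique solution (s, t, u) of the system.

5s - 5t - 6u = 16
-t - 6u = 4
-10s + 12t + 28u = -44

Forward elimination on [A|b]:
R3 <- R3 - (-2)*R1:  [   0    2   16  -12 ]
R3 <- R3 - (-2)*R2:  [  0   0   4  -4 ]
Row echelon form:
[ 5  -5  -6  |  16 ]
[ 0  -1  -6  |   4 ]
[ 0   0   4  |  -4 ]
Back-substitution:
u = (-4) / 4 = -1
t = (4 - (-6)*(-1)) / -1 = 2
s = (16 - (-5)*(2) - (-6)*(-1)) / 5 = 4

(4, 2, -1)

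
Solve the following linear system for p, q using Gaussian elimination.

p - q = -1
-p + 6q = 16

Forward elimination on [A|b]:
R2 <- R2 - (-1)*R1:  [  0   5  15 ]
Row echelon form:
[ 1  -1  |  -1 ]
[ 0   5  |  15 ]
Back-substitution:
q = (15) / 5 = 3
p = (-1 - (-1)*(3)) / 1 = 2

(2, 3)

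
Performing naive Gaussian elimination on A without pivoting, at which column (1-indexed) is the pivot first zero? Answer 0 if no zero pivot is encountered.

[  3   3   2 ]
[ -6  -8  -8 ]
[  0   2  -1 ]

Naive forward elimination:
R2 <- R2 - (-2)*R1:  [  0  -2  -4 ]
R3 <- R3 - (-1)*R2:  [  0   0  -5 ]
All pivots nonzero; naive elimination completes without hitting a zero pivot.

first zero-pivot column = 0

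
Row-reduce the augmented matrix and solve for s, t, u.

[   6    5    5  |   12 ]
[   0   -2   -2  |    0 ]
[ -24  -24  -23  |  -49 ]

Forward elimination on [A|b]:
R3 <- R3 - (-4)*R1:  [  0  -4  -3  -1 ]
R3 <- R3 - (2)*R2:  [  0   0   1  -1 ]
Row echelon form:
[ 6   5   5  |  12 ]
[ 0  -2  -2  |   0 ]
[ 0   0   1  |  -1 ]
Back-substitution:
u = (-1) / 1 = -1
t = (0 - (-2)*(-1)) / -2 = 1
s = (12 - (5)*(1) - (5)*(-1)) / 6 = 2

(2, 1, -1)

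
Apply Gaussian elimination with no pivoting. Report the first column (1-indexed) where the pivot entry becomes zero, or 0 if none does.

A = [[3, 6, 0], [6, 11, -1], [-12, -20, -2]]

first zero-pivot column = 0

Naive forward elimination:
R2 <- R2 - (2)*R1:  [  0  -1  -1 ]
R3 <- R3 - (-4)*R1:  [  0   4  -2 ]
R3 <- R3 - (-4)*R2:  [  0   0  -6 ]
All pivots nonzero; naive elimination completes without hitting a zero pivot.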